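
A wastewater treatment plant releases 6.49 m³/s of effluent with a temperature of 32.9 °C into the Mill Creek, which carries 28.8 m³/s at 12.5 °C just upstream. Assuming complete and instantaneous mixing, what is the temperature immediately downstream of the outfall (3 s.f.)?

16.3 °C

Flow-weighted mixing: C = (Q_r C_r + Q_w C_w)/(Q_r + Q_w)
= (28.8×12.5 + 6.49×32.9)/(28.8 + 6.49) = 573.5/35.29 = 16.25 °C.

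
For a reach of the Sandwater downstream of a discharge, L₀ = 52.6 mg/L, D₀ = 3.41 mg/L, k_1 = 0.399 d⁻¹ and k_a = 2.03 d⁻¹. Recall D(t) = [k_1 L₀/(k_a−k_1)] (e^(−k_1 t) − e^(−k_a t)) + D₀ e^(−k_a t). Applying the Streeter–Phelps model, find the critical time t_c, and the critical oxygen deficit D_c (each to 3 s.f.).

t_c ≈ 0.809 d; D_c ≈ 7.49 mg/L

At the critical point dD/dt = 0, so k_1 L₀ e^(−k_1 t) = k_a D. Substituting D(t) from the Streeter–Phelps equation and solving for t gives
t_c = ln[(k_a/k_1)(1 − D₀(k_a−k_1)/(k_1 L₀))] / (k_a−k_1).
Here k_a−k_1 = 1.631 d⁻¹ and 1 − D₀(k_a−k_1)/(k_1 L₀) = 1 − 3.41×1.631/(0.399×52.6) = 0.7350, so
t_c = ln(5.088 × 0.7350) / 1.631 = 1.319 / 1.631 = 0.8087 d.
D_c = (k_1/k_a) L₀ e^(−k_1 t_c) = (0.399/2.03) × 52.6 × e^(−0.399×0.8087) = 0.1966 × 52.6 × 0.7242 = 7.487 mg/L.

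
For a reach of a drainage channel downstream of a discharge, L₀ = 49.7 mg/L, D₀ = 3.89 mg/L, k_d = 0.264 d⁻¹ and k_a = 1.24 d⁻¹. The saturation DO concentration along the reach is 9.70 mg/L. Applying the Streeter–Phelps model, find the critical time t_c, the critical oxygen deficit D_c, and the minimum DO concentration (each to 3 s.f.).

t_c = [1/(k_a−k_d)] ln[(k_a/k_d)(1 − D₀(k_a−k_d)/(k_d L₀))]
= [1/(1.24−0.264)] ln[(1.24/0.264)(1 − 3.89×0.9760/(0.264×49.7))]
= (1/0.9760) ln[4.697 × 0.7106] = 1.025 × ln(3.338) = 1.025 × 1.205 = 1.235 d.
L(t_c) = L₀ e^(−k_d t_c) = 49.7 × 0.7218 = 35.87 mg/L, and at the critical point k_a D_c = k_d L, so D_c = (0.264/1.24) × 35.87 = 7.637 mg/L.
Minimum DO = C_s − D_c = 9.70 − 7.637 = 2.063 mg/L.

t_c ≈ 1.23 d; D_c ≈ 7.64 mg/L; min DO ≈ 2.06 mg/L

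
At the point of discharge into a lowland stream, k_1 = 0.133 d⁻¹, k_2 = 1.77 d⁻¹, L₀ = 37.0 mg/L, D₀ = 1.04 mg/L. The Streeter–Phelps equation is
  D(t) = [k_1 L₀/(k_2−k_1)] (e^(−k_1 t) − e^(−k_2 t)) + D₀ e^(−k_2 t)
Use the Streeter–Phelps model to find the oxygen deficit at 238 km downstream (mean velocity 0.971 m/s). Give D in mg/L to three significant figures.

D ≈ 2.05 mg/L

Travel time t = x/v = 238 km / (0.971 m/s) = 238000 m / 0.971 m/s = 245100 s = 2.837 d.
k_1 L₀/(k_2−k_1) = 0.133×37.0/(1.77−0.133) = 4.921/1.637 = 3.006 mg/L.
e^(−k_1 t) = e^(−0.133×2.837) = 0.6857; e^(−k_2 t) = e^(−1.77×2.837) = 0.006596.
D = 3.006 × (0.6857 − 0.006596) + 1.04 × 0.006596 = 2.041 + 0.006860 = 2.048 mg/L.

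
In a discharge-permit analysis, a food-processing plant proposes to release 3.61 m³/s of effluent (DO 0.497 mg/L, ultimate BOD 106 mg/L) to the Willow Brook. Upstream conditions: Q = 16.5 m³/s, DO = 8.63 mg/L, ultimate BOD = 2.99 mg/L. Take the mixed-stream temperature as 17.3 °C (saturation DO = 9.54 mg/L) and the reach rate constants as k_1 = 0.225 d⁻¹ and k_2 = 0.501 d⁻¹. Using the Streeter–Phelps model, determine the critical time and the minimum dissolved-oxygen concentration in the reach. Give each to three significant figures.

t_c ≈ 2.37 d; minimum DO ≈ 3.88 mg/L

Mixed DO = (16.5×8.63 + 3.61×0.497)/(16.5+3.61) = 144.2/20.11 = 7.170 mg/L.
Mixed L₀ = (16.5×2.99 + 3.61×106)/(20.11) = 432.0/20.11 = 21.48 mg/L.
Initial deficit D₀ = C_s − DO₀ = 9.54 − 7.170 = 2.370 mg/L.
t_c = (1/0.2760) ln[(0.501/0.225)(1 − 2.370×0.2760/(0.225×21.48))] = 3.623 × ln(1.925) = 2.374 d.
D_c = (0.225/0.501) × 21.48 × e^(−0.225×2.374) = 0.4491 × 21.48 × 0.5862 = 5.656 mg/L.
Minimum DO = 9.54 − 5.656 = 3.884 mg/L.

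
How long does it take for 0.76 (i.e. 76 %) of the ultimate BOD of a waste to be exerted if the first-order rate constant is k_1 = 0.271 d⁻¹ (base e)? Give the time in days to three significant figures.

t ≈ 5.27 d

y/L₀ = 1 − e^(−k_1 t) = 0.76 ⇒ e^(−k_1 t) = 0.240
t = −ln(0.240) / 0.271 = 1.427 / 0.271 = 5.266 d.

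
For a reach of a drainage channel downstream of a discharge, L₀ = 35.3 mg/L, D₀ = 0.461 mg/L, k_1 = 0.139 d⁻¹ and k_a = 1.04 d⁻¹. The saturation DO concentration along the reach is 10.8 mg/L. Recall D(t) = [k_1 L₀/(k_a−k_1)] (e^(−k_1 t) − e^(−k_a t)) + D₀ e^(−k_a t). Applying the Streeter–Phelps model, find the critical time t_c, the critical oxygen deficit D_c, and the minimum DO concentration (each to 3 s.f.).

At the critical point dD/dt = 0, so k_1 L₀ e^(−k_1 t) = k_a D. Substituting D(t) from the Streeter–Phelps equation and solving for t gives
t_c = ln[(k_a/k_1)(1 − D₀(k_a−k_1)/(k_1 L₀))] / (k_a−k_1).
Here k_a−k_1 = 0.9010 d⁻¹ and 1 − D₀(k_a−k_1)/(k_1 L₀) = 1 − 0.461×0.9010/(0.139×35.3) = 0.9153, so
t_c = ln(7.482 × 0.9153) / 0.9010 = 1.924 / 0.9010 = 2.135 d.
L(t_c) = L₀ e^(−k_1 t_c) = 35.3 × 0.7432 = 26.23 mg/L, and at the critical point k_a D_c = k_1 L, so D_c = (0.139/1.04) × 26.23 = 3.506 mg/L.
Minimum DO = C_s − D_c = 10.8 − 3.506 = 7.294 mg/L.

t_c ≈ 2.14 d; D_c ≈ 3.51 mg/L; min DO ≈ 7.29 mg/L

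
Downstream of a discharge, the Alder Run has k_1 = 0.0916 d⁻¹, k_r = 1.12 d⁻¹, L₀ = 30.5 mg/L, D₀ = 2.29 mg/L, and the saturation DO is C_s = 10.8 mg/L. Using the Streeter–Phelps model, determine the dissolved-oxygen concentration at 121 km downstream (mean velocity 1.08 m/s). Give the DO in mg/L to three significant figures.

Travel time t = x/v = 121 km / (1.08 m/s) = 121000 m / 1.08 m/s = 112000 s = 1.297 d.
k_1 L₀/(k_r−k_1) = 0.0916×30.5/(1.12−0.0916) = 2.794/1.028 = 2.717 mg/L.
e^(−k_1 t) = e^(−0.0916×1.297) = 0.8880; e^(−k_r t) = e^(−1.12×1.297) = 0.2340.
D = 2.717 × (0.8880 − 0.2340) + 2.29 × 0.2340 = 1.777 + 0.5359 = 2.313 mg/L.
DO = C_s − D = 10.8 − 2.313 = 8.487 mg/L.

DO ≈ 8.49 mg/L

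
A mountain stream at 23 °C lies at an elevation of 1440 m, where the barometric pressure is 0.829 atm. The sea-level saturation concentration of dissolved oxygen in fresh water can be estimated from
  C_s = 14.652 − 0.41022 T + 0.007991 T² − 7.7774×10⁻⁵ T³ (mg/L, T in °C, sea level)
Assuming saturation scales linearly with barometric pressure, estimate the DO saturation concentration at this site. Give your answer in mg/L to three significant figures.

At sea level: C_s = 14.652 − 0.41022×23 + 0.007991×23² − 7.7774×10⁻⁵×23³ = 8.498 mg/L.
Pressure correction: C_s' = 8.498 × 0.829 = 7.045 mg/L.

C_s ≈ 7.04 mg/L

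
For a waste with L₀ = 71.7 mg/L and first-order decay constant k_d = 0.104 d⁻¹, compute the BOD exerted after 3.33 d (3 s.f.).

y ≈ 21.0 mg/L

y_t = L₀(1 − e^(−k_d t)) = 71.7 × (1 − e^(−0.104×3.33))
= 71.7 × (1 − 0.7073) = 71.7 × 0.2927 = 20.99 mg/L.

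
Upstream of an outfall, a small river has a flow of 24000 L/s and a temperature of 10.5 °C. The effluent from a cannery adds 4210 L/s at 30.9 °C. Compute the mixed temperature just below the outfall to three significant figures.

Flow-weighted mixing: C = (Q_r C_r + Q_w C_w)/(Q_r + Q_w)
= (24000×10.5 + 4210×30.9)/(24000 + 4210) = 382100/28210 = 13.54 °C.

13.5 °C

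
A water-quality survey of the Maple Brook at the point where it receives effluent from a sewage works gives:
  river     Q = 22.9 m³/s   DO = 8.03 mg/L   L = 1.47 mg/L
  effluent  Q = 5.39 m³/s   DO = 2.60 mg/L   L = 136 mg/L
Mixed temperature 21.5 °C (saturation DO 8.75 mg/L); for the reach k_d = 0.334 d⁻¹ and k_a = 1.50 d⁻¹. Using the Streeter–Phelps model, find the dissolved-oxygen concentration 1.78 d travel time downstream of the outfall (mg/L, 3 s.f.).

Mixed DO = (22.9×8.03 + 5.39×2.60)/(22.9+5.39) = 197.9/28.29 = 6.995 mg/L.
Mixed L₀ = (22.9×1.47 + 5.39×136)/(28.29) = 766.7/28.29 = 27.10 mg/L.
Initial deficit D₀ = C_s − DO₀ = 8.75 − 6.995 = 1.755 mg/L.
D(1.78) = [0.334×27.10/(1.50−0.334)](e^(−0.334×1.78) − e^(−1.50×1.78)) + 1.755 e^(−1.50×1.78)
= 7.763 × (0.5518 − 0.06925) + 1.755 × 0.06925 = 3.868 mg/L.
DO = 8.75 − 3.868 = 4.882 mg/L.

DO ≈ 4.88 mg/L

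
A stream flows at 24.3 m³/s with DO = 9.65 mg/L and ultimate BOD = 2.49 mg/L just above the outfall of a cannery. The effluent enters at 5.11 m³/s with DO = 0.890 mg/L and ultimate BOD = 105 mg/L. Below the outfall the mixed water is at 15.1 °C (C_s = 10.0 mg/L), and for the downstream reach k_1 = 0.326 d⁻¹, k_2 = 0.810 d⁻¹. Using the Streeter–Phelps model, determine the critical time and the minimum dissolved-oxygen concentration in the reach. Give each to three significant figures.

Mixed DO = (24.3×9.65 + 5.11×0.890)/(24.3+5.11) = 239.0/29.41 = 8.128 mg/L.
Mixed L₀ = (24.3×2.49 + 5.11×105)/(29.41) = 597.1/29.41 = 20.30 mg/L.
Initial deficit D₀ = C_s − DO₀ = 10.0 − 8.128 = 1.872 mg/L.
t_c = (1/0.4840) ln[(0.810/0.326)(1 − 1.872×0.4840/(0.326×20.30))] = 2.066 × ln(2.144) = 1.576 d.
D_c = (0.326/0.810) × 20.30 × e^(−0.326×1.576) = 0.4025 × 20.30 × 0.5982 = 4.888 mg/L.
Minimum DO = 10.0 − 4.888 = 5.112 mg/L.

t_c ≈ 1.58 d; minimum DO ≈ 5.11 mg/L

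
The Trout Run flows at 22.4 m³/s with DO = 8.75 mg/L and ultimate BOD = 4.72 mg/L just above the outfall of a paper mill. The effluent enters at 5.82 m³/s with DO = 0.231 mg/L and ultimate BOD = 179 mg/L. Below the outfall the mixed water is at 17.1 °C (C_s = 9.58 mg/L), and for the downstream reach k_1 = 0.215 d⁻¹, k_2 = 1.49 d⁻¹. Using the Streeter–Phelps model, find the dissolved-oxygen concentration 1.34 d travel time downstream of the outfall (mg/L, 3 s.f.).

Mixed DO = (22.4×8.75 + 5.82×0.231)/(22.4+5.82) = 197.3/28.22 = 6.993 mg/L.
Mixed L₀ = (22.4×4.72 + 5.82×179)/(28.22) = 1148/28.22 = 40.66 mg/L.
Initial deficit D₀ = C_s − DO₀ = 9.58 − 6.993 = 2.587 mg/L.
D(1.34) = [0.215×40.66/(1.49−0.215)](e^(−0.215×1.34) − e^(−1.49×1.34)) + 2.587 e^(−1.49×1.34)
= 6.857 × (0.7497 − 0.1358) + 2.587 × 0.1358 = 4.561 mg/L.
DO = 9.58 − 4.561 = 5.019 mg/L.

DO ≈ 5.02 mg/L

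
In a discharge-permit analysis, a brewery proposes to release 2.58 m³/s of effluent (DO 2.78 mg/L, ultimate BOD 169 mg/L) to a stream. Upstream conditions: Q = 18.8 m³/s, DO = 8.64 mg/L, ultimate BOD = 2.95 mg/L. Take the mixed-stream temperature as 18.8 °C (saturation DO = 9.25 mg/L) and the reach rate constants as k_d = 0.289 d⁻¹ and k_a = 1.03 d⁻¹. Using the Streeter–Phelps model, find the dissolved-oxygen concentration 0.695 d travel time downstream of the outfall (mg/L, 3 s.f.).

Mixed DO = (18.8×8.64 + 2.58×2.78)/(18.8+2.58) = 169.6/21.38 = 7.933 mg/L.
Mixed L₀ = (18.8×2.95 + 2.58×169)/(21.38) = 491.5/21.38 = 22.99 mg/L.
Initial deficit D₀ = C_s − DO₀ = 9.25 − 7.933 = 1.317 mg/L.
D(0.695) = [0.289×22.99/(1.03−0.289)](e^(−0.289×0.695) − e^(−1.03×0.695)) + 1.317 e^(−1.03×0.695)
= 8.966 × (0.8180 − 0.4888) + 1.317 × 0.4888 = 3.596 mg/L.
DO = 9.25 − 3.596 = 5.654 mg/L.

DO ≈ 5.65 mg/L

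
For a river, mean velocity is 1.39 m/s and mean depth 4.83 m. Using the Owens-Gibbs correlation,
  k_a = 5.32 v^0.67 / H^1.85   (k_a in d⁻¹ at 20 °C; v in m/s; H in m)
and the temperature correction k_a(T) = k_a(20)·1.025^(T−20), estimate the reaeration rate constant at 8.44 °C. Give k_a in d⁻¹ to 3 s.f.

k_a ≈ 0.271 d⁻¹

k_a(20) = 5.32 × 1.39^0.67 / 4.83^1.85 = 5.32 × 1.247 / 18.42 = 0.3601 d⁻¹.
k_a(8.44) = 0.3601 × 1.025^(8.44−20) = 0.3601 × 0.7517 = 0.2707 d⁻¹.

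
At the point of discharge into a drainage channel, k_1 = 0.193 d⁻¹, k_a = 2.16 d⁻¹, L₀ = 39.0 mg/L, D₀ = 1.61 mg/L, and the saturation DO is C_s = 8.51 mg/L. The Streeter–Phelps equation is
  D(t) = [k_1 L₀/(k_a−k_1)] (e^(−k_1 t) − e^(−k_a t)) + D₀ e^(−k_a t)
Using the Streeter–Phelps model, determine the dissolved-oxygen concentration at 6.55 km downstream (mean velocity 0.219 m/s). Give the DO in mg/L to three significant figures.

DO ≈ 5.98 mg/L

Travel time t = x/v = 6.55 km / (0.219 m/s) = 6550 m / 0.219 m/s = 29910 s = 0.3462 d.
k_1 L₀/(k_a−k_1) = 0.193×39.0/(2.16−0.193) = 7.527/1.967 = 3.827 mg/L.
e^(−k_1 t) = e^(−0.193×0.3462) = 0.9354; e^(−k_a t) = e^(−2.16×0.3462) = 0.4734.
D = 3.827 × (0.9354 − 0.4734) + 1.61 × 0.4734 = 1.768 + 0.7622 = 2.530 mg/L.
DO = C_s − D = 8.51 − 2.530 = 5.980 mg/L.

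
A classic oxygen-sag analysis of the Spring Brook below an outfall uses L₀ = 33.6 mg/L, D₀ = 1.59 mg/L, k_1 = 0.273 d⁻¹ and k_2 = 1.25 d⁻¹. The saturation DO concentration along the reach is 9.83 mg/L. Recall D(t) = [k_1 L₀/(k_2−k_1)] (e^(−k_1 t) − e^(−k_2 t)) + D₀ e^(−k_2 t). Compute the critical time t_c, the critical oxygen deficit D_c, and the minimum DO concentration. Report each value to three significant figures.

t_c ≈ 1.37 d; D_c ≈ 5.05 mg/L; min DO ≈ 4.78 mg/L

t_c = [1/(k_2−k_1)] ln[(k_2/k_1)(1 − D₀(k_2−k_1)/(k_1 L₀))]
= [1/(1.25−0.273)] ln[(1.25/0.273)(1 − 1.59×0.9770/(0.273×33.6))]
= (1/0.9770) ln[4.579 × 0.8306] = 1.024 × ln(3.803) = 1.024 × 1.336 = 1.367 d.
L(t_c) = L₀ e^(−k_1 t_c) = 33.6 × 0.6885 = 23.13 mg/L, and at the critical point k_2 D_c = k_1 L, so D_c = (0.273/1.25) × 23.13 = 5.052 mg/L.
Minimum DO = C_s − D_c = 9.83 − 5.052 = 4.778 mg/L.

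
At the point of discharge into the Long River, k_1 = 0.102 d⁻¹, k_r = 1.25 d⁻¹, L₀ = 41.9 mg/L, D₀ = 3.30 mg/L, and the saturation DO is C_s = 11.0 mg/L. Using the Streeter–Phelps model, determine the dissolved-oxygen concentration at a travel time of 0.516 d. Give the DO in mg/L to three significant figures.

k_1 L₀/(k_r−k_1) = 0.102×41.9/(1.25−0.102) = 4.274/1.148 = 3.723 mg/L.
e^(−k_1 t) = e^(−0.102×0.5160) = 0.9487; e^(−k_r t) = e^(−1.25×0.5160) = 0.5247.
D = 3.723 × (0.9487 − 0.5247) + 3.30 × 0.5247 = 1.579 + 1.731 = 3.310 mg/L.
DO = C_s − D = 11.0 − 3.310 = 7.690 mg/L.

DO ≈ 7.69 mg/L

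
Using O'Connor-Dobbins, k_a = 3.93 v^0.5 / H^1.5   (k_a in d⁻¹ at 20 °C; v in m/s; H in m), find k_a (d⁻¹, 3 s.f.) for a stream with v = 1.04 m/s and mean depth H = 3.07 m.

k_a ≈ 0.745 d⁻¹

k_a = 3.93 × 1.04^0.5 / 3.07^1.5 = 3.93 × 1.020 / 5.379 = 0.7451 d⁻¹.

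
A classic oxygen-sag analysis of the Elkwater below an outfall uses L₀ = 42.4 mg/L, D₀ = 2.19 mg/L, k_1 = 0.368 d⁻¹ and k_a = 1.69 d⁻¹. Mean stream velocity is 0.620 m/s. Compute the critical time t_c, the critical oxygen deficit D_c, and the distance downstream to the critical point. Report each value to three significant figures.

With k_a/k_1 = 4.592 and 1 − D₀(k_a−k_1)/(k_1 L₀) = 0.8144,
t_c = ln(4.592 × 0.8144) / (1.69 − 0.368) = ln(3.740) / 1.322 = 1.319/1.322 = 0.9979 d.
D_c = (k_1/k_a) L₀ e^(−k_1 t_c) = (0.368/1.69) × 42.4 × e^(−0.368×0.9979) = 0.2178 × 42.4 × 0.6927 = 6.395 mg/L.
x_c = v t_c = 0.620 m/s × 0.9979 d × 86400 s/d = 53450 m ≈ 53.5 km.

t_c ≈ 0.998 d; D_c ≈ 6.40 mg/L; x_c ≈ 53.5 km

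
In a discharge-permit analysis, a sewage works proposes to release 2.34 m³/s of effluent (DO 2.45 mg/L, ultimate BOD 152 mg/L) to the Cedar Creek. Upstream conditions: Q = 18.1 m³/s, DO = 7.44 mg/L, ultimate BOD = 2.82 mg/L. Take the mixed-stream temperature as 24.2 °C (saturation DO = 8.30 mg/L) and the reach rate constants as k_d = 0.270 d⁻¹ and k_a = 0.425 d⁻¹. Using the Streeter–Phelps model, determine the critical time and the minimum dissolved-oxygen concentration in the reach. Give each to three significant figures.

Mixed DO = (18.1×7.44 + 2.34×2.45)/(18.1+2.34) = 140.4/20.44 = 6.869 mg/L.
Mixed L₀ = (18.1×2.82 + 2.34×152)/(20.44) = 406.7/20.44 = 19.90 mg/L.
Initial deficit D₀ = C_s − DO₀ = 8.30 − 6.869 = 1.431 mg/L.
t_c = (1/0.1550) ln[(0.425/0.270)(1 − 1.431×0.1550/(0.270×19.90))] = 6.452 × ln(1.509) = 2.655 d.
D_c = (0.270/0.425) × 19.90 × e^(−0.270×2.655) = 0.6353 × 19.90 × 0.4883 = 6.173 mg/L.
Minimum DO = 8.30 − 6.173 = 2.127 mg/L.

t_c ≈ 2.65 d; minimum DO ≈ 2.13 mg/L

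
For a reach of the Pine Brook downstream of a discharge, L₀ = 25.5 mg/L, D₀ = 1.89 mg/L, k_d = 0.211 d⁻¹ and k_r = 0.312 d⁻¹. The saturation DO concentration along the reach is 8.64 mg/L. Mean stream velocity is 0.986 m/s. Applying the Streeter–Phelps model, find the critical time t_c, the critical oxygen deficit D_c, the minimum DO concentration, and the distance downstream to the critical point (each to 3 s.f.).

t_c = [1/(k_r−k_d)] ln[(k_r/k_d)(1 − D₀(k_r−k_d)/(k_d L₀))]
= [1/(0.312−0.211)] ln[(0.312/0.211)(1 − 1.89×0.1010/(0.211×25.5))]
= (1/0.1010) ln[1.479 × 0.9645] = 9.901 × ln(1.426) = 9.901 × 0.3550 = 3.515 d.
L(t_c) = L₀ e^(−k_d t_c) = 25.5 × 0.4763 = 12.15 mg/L, and at the critical point k_r D_c = k_d L, so D_c = (0.211/0.312) × 12.15 = 8.214 mg/L.
Minimum DO = C_s − D_c = 8.64 − 8.214 = 0.4259 mg/L.
x_c = v t_c = 0.986 m/s × 3.515 d × 86400 s/d = 299500 m ≈ 299 km.

t_c ≈ 3.52 d; D_c ≈ 8.21 mg/L; min DO ≈ 0.426 mg/L; x_c ≈ 299 km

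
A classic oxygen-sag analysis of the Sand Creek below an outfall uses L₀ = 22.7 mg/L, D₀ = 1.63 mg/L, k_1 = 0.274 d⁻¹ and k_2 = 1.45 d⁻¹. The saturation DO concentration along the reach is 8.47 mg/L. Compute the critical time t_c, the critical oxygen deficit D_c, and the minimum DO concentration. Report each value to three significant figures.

t_c ≈ 1.10 d; D_c ≈ 3.17 mg/L; min DO ≈ 5.30 mg/L

With k_2/k_1 = 5.292 and 1 − D₀(k_2−k_1)/(k_1 L₀) = 0.6918,
t_c = ln(5.292 × 0.6918) / (1.45 − 0.274) = ln(3.661) / 1.176 = 1.298/1.176 = 1.104 d.
L(t_c) = L₀ e^(−k_1 t_c) = 22.7 × 0.7391 = 16.78 mg/L, and at the critical point k_2 D_c = k_1 L, so D_c = (0.274/1.45) × 16.78 = 3.170 mg/L.
Minimum DO = C_s − D_c = 8.47 − 3.170 = 5.300 mg/L.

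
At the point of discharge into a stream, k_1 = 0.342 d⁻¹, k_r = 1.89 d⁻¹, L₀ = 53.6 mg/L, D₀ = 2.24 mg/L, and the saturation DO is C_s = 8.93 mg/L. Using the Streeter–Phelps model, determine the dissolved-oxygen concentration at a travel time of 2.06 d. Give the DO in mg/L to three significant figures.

DO ≈ 3.27 mg/L

k_1 L₀/(k_r−k_1) = 0.342×53.6/(1.89−0.342) = 18.33/1.548 = 11.84 mg/L.
e^(−k_1 t) = e^(−0.342×2.060) = 0.4943; e^(−k_r t) = e^(−1.89×2.060) = 0.02038.
D = 11.84 × (0.4943 − 0.02038) + 2.24 × 0.02038 = 5.613 + 0.04564 = 5.658 mg/L.
DO = C_s − D = 8.93 − 5.658 = 3.272 mg/L.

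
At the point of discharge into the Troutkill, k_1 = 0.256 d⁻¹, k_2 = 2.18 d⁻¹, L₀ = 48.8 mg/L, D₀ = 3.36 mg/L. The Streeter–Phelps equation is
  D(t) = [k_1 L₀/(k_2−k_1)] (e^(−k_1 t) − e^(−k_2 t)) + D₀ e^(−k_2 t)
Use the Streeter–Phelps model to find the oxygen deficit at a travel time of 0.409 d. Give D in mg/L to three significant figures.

k_1 L₀/(k_2−k_1) = 0.256×48.8/(2.18−0.256) = 12.49/1.924 = 6.493 mg/L.
e^(−k_1 t) = e^(−0.256×0.4090) = 0.9006; e^(−k_2 t) = e^(−2.18×0.4090) = 0.4100.
D = 6.493 × (0.9006 − 0.4100) + 3.36 × 0.4100 = 3.186 + 1.378 = 4.563 mg/L.

D ≈ 4.56 mg/L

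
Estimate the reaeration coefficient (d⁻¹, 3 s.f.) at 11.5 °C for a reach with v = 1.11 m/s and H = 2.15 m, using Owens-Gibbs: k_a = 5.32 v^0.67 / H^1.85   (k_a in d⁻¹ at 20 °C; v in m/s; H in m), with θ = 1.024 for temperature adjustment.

k_a ≈ 1.13 d⁻¹

k_a(20) = 5.32 × 1.11^0.67 / 2.15^1.85 = 5.32 × 1.072 / 4.121 = 1.384 d⁻¹.
k_a(11.5) = 1.384 × 1.024^(11.5−20) = 1.384 × 0.8174 = 1.132 d⁻¹.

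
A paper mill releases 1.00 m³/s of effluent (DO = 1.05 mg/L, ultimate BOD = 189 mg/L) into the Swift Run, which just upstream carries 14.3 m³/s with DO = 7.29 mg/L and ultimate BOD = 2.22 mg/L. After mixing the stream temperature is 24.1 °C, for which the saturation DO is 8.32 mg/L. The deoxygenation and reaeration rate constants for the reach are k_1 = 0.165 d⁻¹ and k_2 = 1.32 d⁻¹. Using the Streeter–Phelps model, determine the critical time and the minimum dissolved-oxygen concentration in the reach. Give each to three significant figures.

t_c ≈ 0.765 d; minimum DO ≈ 6.73 mg/L

Mixed DO = (14.3×7.29 + 1.00×1.05)/(14.3+1.00) = 105.3/15.30 = 6.882 mg/L.
Mixed L₀ = (14.3×2.22 + 1.00×189)/(15.30) = 220.7/15.30 = 14.43 mg/L.
Initial deficit D₀ = C_s − DO₀ = 8.32 − 6.882 = 1.438 mg/L.
t_c = (1/1.155) ln[(1.32/0.165)(1 − 1.438×1.155/(0.165×14.43))] = 0.8658 × ln(2.419) = 0.7649 d.
D_c = (0.165/1.32) × 14.43 × e^(−0.165×0.7649) = 0.1250 × 14.43 × 0.8814 = 1.590 mg/L.
Minimum DO = 8.32 − 1.590 = 6.730 mg/L.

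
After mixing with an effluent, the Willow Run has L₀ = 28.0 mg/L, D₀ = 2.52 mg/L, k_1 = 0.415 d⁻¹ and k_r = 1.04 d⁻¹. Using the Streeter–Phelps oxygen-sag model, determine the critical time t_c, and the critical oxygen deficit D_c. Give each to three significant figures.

t_c ≈ 1.24 d; D_c ≈ 6.69 mg/L

With k_r/k_1 = 2.506 and 1 − D₀(k_r−k_1)/(k_1 L₀) = 0.8645,
t_c = ln(2.506 × 0.8645) / (1.04 − 0.415) = ln(2.166) / 0.6250 = 0.7730/0.6250 = 1.237 d.
D_c = (k_1/k_r) L₀ e^(−k_1 t_c) = (0.415/1.04) × 28.0 × e^(−0.415×1.237) = 0.3990 × 28.0 × 0.5985 = 6.687 mg/L.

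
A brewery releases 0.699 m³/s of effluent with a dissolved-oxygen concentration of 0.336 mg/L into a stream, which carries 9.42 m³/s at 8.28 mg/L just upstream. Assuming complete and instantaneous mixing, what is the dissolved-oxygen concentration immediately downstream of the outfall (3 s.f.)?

7.73 mg/L

Flow-weighted mixing: C = (Q_r C_r + Q_w C_w)/(Q_r + Q_w)
= (9.42×8.28 + 0.699×0.336)/(9.42 + 0.699) = 78.23/10.12 = 7.731 mg/L.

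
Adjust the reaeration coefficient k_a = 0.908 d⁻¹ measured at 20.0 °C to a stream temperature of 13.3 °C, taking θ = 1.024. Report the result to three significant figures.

k_a ≈ 0.775 d⁻¹

k_a(T₂) = k_a(T₁) · θ^(T₂−T₁) = 0.908 × 1.024^(13.3−20.0)
= 0.908 × 1.024^-6.70 = 0.908 × 0.8531 = 0.7746 d⁻¹.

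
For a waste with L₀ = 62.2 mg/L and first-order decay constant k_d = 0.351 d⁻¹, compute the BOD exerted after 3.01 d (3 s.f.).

y_t = L₀(1 − e^(−k_d t)) = 62.2 × (1 − e^(−0.351×3.01))
= 62.2 × (1 − 0.3477) = 62.2 × 0.6523 = 40.58 mg/L.

y ≈ 40.6 mg/L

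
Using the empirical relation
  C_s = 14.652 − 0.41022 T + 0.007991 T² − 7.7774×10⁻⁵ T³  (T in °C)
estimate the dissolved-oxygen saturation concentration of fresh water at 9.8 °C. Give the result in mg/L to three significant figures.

C_s ≈ 11.3 mg/L

C_s = 14.652 − 0.41022×9.8 + 0.007991×9.8² − 7.7774×10⁻⁵×9.8³ = 11.33 mg/L.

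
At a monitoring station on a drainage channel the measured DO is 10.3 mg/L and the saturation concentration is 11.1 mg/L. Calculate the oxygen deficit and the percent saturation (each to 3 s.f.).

D ≈ 0.800 mg/L; 92.8 % saturation

D = C_s − C = 11.1 − 10.3 = 0.800 mg/L.
% saturation = 10.3/11.1 × 100 = 92.8 %.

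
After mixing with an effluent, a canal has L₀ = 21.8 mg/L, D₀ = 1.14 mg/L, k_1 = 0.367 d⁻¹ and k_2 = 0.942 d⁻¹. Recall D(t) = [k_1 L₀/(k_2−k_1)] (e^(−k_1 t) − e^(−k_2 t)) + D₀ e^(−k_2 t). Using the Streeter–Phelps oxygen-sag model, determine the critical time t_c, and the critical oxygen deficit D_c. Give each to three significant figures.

At the critical point dD/dt = 0, so k_1 L₀ e^(−k_1 t) = k_2 D. Substituting D(t) from the Streeter–Phelps equation and solving for t gives
t_c = ln[(k_2/k_1)(1 − D₀(k_2−k_1)/(k_1 L₀))] / (k_2−k_1).
Here k_2−k_1 = 0.5750 d⁻¹ and 1 − D₀(k_2−k_1)/(k_1 L₀) = 1 − 1.14×0.5750/(0.367×21.8) = 0.9181, so
t_c = ln(2.567 × 0.9181) / 0.5750 = 0.8572 / 0.5750 = 1.491 d.
D_c = (k_1/k_2) L₀ e^(−k_1 t_c) = (0.367/0.942) × 21.8 × e^(−0.367×1.491) = 0.3896 × 21.8 × 0.5786 = 4.914 mg/L.

t_c ≈ 1.49 d; D_c ≈ 4.91 mg/L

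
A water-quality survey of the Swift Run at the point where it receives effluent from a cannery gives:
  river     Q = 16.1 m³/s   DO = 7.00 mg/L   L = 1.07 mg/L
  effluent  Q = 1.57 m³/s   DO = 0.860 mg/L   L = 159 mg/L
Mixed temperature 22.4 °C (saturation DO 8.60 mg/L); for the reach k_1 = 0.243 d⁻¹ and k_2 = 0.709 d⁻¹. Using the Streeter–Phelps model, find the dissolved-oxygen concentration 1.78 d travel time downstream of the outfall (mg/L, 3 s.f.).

Mixed DO = (16.1×7.00 + 1.57×0.860)/(16.1+1.57) = 114.1/17.67 = 6.454 mg/L.
Mixed L₀ = (16.1×1.07 + 1.57×159)/(17.67) = 266.9/17.67 = 15.10 mg/L.
Initial deficit D₀ = C_s − DO₀ = 8.60 − 6.454 = 2.146 mg/L.
D(1.78) = [0.243×15.10/(0.709−0.243)](e^(−0.243×1.78) − e^(−0.709×1.78)) + 2.146 e^(−0.709×1.78)
= 7.875 × (0.6489 − 0.2831) + 2.146 × 0.2831 = 3.488 mg/L.
DO = 8.60 − 3.488 = 5.112 mg/L.

DO ≈ 5.11 mg/L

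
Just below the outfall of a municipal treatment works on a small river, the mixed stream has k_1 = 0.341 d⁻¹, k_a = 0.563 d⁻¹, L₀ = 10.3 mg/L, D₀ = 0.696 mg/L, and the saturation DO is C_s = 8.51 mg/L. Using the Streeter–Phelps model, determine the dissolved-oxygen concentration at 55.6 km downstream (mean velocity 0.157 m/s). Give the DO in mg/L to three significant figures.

Travel time t = x/v = 55.6 km / (0.157 m/s) = 55600 m / 0.157 m/s = 354100 s = 4.099 d.
k_1 L₀/(k_a−k_1) = 0.341×10.3/(0.563−0.341) = 3.512/0.2220 = 15.82 mg/L.
e^(−k_1 t) = e^(−0.341×4.099) = 0.2472; e^(−k_a t) = e^(−0.563×4.099) = 0.09949.
D = 15.82 × (0.2472 − 0.09949) + 0.696 × 0.09949 = 2.336 + 0.06925 = 2.406 mg/L.
DO = C_s − D = 8.51 − 2.406 = 6.104 mg/L.

DO ≈ 6.10 mg/L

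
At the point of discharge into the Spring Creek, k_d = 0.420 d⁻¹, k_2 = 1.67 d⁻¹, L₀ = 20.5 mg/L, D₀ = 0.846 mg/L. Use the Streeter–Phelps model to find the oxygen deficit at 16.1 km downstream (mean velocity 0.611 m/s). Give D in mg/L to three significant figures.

D ≈ 2.43 mg/L

Travel time t = x/v = 16.1 km / (0.611 m/s) = 16100 m / 0.611 m/s = 26350 s = 0.3050 d.
k_d L₀/(k_2−k_d) = 0.420×20.5/(1.67−0.420) = 8.610/1.250 = 6.888 mg/L.
e^(−k_d t) = e^(−0.420×0.3050) = 0.8798; e^(−k_2 t) = e^(−1.67×0.3050) = 0.6009.
D = 6.888 × (0.8798 − 0.6009) + 0.846 × 0.6009 = 1.921 + 0.5084 = 2.429 mg/L.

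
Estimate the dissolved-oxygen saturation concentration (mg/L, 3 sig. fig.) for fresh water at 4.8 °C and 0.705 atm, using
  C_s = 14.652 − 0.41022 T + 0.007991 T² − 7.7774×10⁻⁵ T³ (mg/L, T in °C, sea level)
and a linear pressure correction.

C_s ≈ 9.07 mg/L

At sea level: C_s = 14.652 − 0.41022×4.8 + 0.007991×4.8² − 7.7774×10⁻⁵×4.8³ = 12.86 mg/L.
Pressure correction: C_s' = 12.86 × 0.705 = 9.065 mg/L.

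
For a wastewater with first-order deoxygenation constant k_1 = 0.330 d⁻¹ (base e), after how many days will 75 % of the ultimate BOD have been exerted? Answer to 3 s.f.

t ≈ 4.20 d

y/L₀ = 1 − e^(−k_1 t) = 0.75 ⇒ e^(−k_1 t) = 0.250
t = −ln(0.250) / 0.330 = 1.386 / 0.330 = 4.201 d.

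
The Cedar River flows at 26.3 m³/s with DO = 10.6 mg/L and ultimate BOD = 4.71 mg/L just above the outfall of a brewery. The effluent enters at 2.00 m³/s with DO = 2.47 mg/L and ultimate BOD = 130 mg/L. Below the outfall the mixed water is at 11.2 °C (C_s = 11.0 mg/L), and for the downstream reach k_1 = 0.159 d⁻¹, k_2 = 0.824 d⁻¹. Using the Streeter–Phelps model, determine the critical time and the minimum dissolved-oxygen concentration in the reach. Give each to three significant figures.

Mixed DO = (26.3×10.6 + 2.00×2.47)/(26.3+2.00) = 283.7/28.30 = 10.03 mg/L.
Mixed L₀ = (26.3×4.71 + 2.00×130)/(28.30) = 383.9/28.30 = 13.56 mg/L.
Initial deficit D₀ = C_s − DO₀ = 11.0 − 10.03 = 0.9746 mg/L.
t_c = (1/0.6650) ln[(0.824/0.159)(1 − 0.9746×0.6650/(0.159×13.56))] = 1.504 × ln(3.625) = 1.937 d.
D_c = (0.159/0.824) × 13.56 × e^(−0.159×1.937) = 0.1930 × 13.56 × 0.7350 = 1.924 mg/L.
Minimum DO = 11.0 − 1.924 = 9.076 mg/L.

t_c ≈ 1.94 d; minimum DO ≈ 9.08 mg/L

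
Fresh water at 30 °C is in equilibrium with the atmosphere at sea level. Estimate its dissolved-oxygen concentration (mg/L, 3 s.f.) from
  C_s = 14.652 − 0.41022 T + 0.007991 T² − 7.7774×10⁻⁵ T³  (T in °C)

C_s ≈ 7.44 mg/L

C_s = 14.652 − 0.41022×30 + 0.007991×30² − 7.7774×10⁻⁵×30³ = 7.437 mg/L.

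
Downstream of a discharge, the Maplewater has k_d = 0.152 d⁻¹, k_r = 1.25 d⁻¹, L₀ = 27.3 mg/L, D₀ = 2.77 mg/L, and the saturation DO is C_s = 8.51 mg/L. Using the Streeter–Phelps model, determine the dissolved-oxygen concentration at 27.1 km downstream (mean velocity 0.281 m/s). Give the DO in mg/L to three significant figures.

Travel time t = x/v = 27.1 km / (0.281 m/s) = 27100 m / 0.281 m/s = 96440 s = 1.116 d.
k_d L₀/(k_r−k_d) = 0.152×27.3/(1.25−0.152) = 4.150/1.098 = 3.779 mg/L.
e^(−k_d t) = e^(−0.152×1.116) = 0.8439; e^(−k_r t) = e^(−1.25×1.116) = 0.2478.
D = 3.779 × (0.8439 − 0.2478) + 2.77 × 0.2478 = 2.253 + 0.6863 = 2.939 mg/L.
DO = C_s − D = 8.51 − 2.939 = 5.571 mg/L.

DO ≈ 5.57 mg/L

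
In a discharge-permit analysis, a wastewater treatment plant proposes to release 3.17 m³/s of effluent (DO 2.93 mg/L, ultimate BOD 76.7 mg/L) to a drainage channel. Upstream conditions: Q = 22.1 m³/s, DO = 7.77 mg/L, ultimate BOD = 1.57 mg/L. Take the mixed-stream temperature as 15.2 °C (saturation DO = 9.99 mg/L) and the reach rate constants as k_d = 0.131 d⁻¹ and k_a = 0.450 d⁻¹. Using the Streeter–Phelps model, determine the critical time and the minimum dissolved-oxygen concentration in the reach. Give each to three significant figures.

Mixed DO = (22.1×7.77 + 3.17×2.93)/(22.1+3.17) = 181.0/25.27 = 7.163 mg/L.
Mixed L₀ = (22.1×1.57 + 3.17×76.7)/(25.27) = 277.8/25.27 = 10.99 mg/L.
Initial deficit D₀ = C_s − DO₀ = 9.99 − 7.163 = 2.827 mg/L.
t_c = (1/0.3190) ln[(0.450/0.131)(1 − 2.827×0.3190/(0.131×10.99))] = 3.135 × ln(1.284) = 0.7841 d.
D_c = (0.131/0.450) × 10.99 × e^(−0.131×0.7841) = 0.2911 × 10.99 × 0.9024 = 2.888 mg/L.
Minimum DO = 9.99 − 2.888 = 7.102 mg/L.

t_c ≈ 0.784 d; minimum DO ≈ 7.10 mg/L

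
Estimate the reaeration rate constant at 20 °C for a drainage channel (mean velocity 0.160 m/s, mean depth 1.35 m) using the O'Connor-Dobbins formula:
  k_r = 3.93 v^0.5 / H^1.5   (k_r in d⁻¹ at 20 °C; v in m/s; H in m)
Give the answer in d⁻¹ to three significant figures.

k_r = 3.93 × 0.160^0.5 / 1.35^1.5 = 3.93 × 0.4000 / 1.569 = 1.002 d⁻¹.

k_r ≈ 1.00 d⁻¹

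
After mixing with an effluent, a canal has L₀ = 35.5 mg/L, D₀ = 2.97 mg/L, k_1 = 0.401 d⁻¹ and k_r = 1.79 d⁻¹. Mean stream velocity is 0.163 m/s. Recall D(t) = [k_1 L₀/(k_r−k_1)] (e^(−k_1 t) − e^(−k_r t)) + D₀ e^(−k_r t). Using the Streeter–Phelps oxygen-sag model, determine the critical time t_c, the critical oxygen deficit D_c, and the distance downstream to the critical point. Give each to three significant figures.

t_c ≈ 0.831 d; D_c ≈ 5.70 mg/L; x_c ≈ 11.7 km

t_c = [1/(k_r−k_1)] ln[(k_r/k_1)(1 − D₀(k_r−k_1)/(k_1 L₀))]
= [1/(1.79−0.401)] ln[(1.79/0.401)(1 − 2.97×1.389/(0.401×35.5))]
= (1/1.389) ln[4.464 × 0.7102] = 0.7199 × ln(3.170) = 0.7199 × 1.154 = 0.8307 d.
D_c = (k_1/k_r) L₀ e^(−k_1 t_c) = (0.401/1.79) × 35.5 × e^(−0.401×0.8307) = 0.2240 × 35.5 × 0.7167 = 5.700 mg/L.
x_c = v t_c = 0.163 m/s × 0.8307 d × 86400 s/d = 11700 m ≈ 11.7 km.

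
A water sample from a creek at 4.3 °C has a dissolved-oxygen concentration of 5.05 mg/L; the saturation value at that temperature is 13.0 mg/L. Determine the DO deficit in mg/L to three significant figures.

D ≈ 7.95 mg/L

D = C_s − C = 13.0 − 5.05 = 7.95 mg/L.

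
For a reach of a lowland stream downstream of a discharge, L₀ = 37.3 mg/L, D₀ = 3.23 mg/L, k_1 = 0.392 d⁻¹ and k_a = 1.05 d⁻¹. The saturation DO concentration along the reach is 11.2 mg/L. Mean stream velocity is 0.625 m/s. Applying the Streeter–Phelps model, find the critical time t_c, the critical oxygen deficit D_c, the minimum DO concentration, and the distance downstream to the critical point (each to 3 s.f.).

t_c = [1/(k_a−k_1)] ln[(k_a/k_1)(1 − D₀(k_a−k_1)/(k_1 L₀))]
= [1/(1.05−0.392)] ln[(1.05/0.392)(1 − 3.23×0.6580/(0.392×37.3))]
= (1/0.6580) ln[2.679 × 0.8546] = 1.520 × ln(2.289) = 1.520 × 0.8282 = 1.259 d.
L(t_c) = L₀ e^(−k_1 t_c) = 37.3 × 0.6105 = 22.77 mg/L, and at the critical point k_a D_c = k_1 L, so D_c = (0.392/1.05) × 22.77 = 8.502 mg/L.
Minimum DO = C_s − D_c = 11.2 − 8.502 = 2.698 mg/L.
x_c = v t_c = 0.625 m/s × 1.259 d × 86400 s/d = 67970 m ≈ 68.0 km.

t_c ≈ 1.26 d; D_c ≈ 8.50 mg/L; min DO ≈ 2.70 mg/L; x_c ≈ 68.0 km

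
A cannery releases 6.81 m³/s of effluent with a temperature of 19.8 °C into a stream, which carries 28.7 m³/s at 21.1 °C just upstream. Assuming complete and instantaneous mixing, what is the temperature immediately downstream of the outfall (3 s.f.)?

Flow-weighted mixing: C = (Q_r C_r + Q_w C_w)/(Q_r + Q_w)
= (28.7×21.1 + 6.81×19.8)/(28.7 + 6.81) = 740.4/35.51 = 20.85 °C.

20.9 °C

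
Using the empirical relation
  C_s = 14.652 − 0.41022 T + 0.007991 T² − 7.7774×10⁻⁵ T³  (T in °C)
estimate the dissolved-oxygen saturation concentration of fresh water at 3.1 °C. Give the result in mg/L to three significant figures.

C_s ≈ 13.5 mg/L

C_s = 14.652 − 0.41022×3.1 + 0.007991×3.1² − 7.7774×10⁻⁵×3.1³ = 13.45 mg/L.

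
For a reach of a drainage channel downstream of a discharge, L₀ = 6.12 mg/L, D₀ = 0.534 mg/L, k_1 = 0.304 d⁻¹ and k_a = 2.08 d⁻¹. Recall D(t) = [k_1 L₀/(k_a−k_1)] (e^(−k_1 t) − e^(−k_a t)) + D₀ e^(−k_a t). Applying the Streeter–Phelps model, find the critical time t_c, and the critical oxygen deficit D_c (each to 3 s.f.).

t_c ≈ 0.681 d; D_c ≈ 0.727 mg/L

With k_a/k_1 = 6.842 and 1 − D₀(k_a−k_1)/(k_1 L₀) = 0.4902,
t_c = ln(6.842 × 0.4902) / (2.08 − 0.304) = ln(3.354) / 1.776 = 1.210/1.776 = 0.6814 d.
D_c = (k_1/k_a) L₀ e^(−k_1 t_c) = (0.304/2.08) × 6.12 × e^(−0.304×0.6814) = 0.1462 × 6.12 × 0.8129 = 0.7271 mg/L.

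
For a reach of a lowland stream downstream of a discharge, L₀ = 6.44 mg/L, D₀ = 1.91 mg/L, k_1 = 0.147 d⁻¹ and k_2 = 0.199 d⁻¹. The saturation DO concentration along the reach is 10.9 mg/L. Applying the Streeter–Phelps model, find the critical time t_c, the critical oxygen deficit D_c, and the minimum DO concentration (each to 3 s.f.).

t_c ≈ 3.69 d; D_c ≈ 2.76 mg/L; min DO ≈ 8.14 mg/L

At the critical point dD/dt = 0, so k_1 L₀ e^(−k_1 t) = k_2 D. Substituting D(t) from the Streeter–Phelps equation and solving for t gives
t_c = ln[(k_2/k_1)(1 − D₀(k_2−k_1)/(k_1 L₀))] / (k_2−k_1).
Here k_2−k_1 = 0.05200 d⁻¹ and 1 − D₀(k_2−k_1)/(k_1 L₀) = 1 − 1.91×0.05200/(0.147×6.44) = 0.8951, so
t_c = ln(1.354 × 0.8951) / 0.05200 = 0.1920 / 0.05200 = 3.693 d.
D_c = (k_1/k_2) L₀ e^(−k_1 t_c) = (0.147/0.199) × 6.44 × e^(−0.147×3.693) = 0.7387 × 6.44 × 0.5811 = 2.764 mg/L.
Minimum DO = C_s − D_c = 10.9 − 2.764 = 8.136 mg/L.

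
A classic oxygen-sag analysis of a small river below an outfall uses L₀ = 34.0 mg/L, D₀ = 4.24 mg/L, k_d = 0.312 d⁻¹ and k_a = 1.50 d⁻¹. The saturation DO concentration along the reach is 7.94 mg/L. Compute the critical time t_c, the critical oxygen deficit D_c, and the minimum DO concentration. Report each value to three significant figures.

t_c ≈ 0.780 d; D_c ≈ 5.55 mg/L; min DO ≈ 2.39 mg/L

With k_a/k_d = 4.808 and 1 − D₀(k_a−k_d)/(k_d L₀) = 0.5252,
t_c = ln(4.808 × 0.5252) / (1.50 − 0.312) = ln(2.525) / 1.188 = 0.9262/1.188 = 0.7796 d.
D_c = (k_d/k_a) L₀ e^(−k_d t_c) = (0.312/1.50) × 34.0 × e^(−0.312×0.7796) = 0.2080 × 34.0 × 0.7841 = 5.545 mg/L.
Minimum DO = C_s − D_c = 7.94 − 5.545 = 2.395 mg/L.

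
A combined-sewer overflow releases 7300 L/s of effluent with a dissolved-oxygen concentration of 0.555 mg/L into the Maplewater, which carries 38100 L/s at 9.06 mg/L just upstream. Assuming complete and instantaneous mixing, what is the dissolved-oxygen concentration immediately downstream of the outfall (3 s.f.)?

7.69 mg/L

Flow-weighted mixing: C = (Q_r C_r + Q_w C_w)/(Q_r + Q_w)
= (38100×9.06 + 7300×0.555)/(38100 + 7300) = 349200/45400 = 7.692 mg/L.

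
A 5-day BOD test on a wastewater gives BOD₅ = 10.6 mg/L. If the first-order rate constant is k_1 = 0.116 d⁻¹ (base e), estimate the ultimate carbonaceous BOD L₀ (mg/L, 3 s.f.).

BOD₅ = L₀(1 − e^(−5k_1)) ⇒ L₀ = BOD₅ / (1 − e^(−5×0.116))
= 10.6 / (1 − 0.5599) = 10.6 / 0.4401 = 24.09 mg/L.

L₀ ≈ 24.1 mg/L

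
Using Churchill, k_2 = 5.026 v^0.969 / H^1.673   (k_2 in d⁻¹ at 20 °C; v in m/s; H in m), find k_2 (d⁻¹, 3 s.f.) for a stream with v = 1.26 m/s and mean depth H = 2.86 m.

k_2 = 5.026 × 1.26^0.969 / 2.86^1.673 = 5.026 × 1.251 / 5.801 = 1.084 d⁻¹.

k_2 ≈ 1.08 d⁻¹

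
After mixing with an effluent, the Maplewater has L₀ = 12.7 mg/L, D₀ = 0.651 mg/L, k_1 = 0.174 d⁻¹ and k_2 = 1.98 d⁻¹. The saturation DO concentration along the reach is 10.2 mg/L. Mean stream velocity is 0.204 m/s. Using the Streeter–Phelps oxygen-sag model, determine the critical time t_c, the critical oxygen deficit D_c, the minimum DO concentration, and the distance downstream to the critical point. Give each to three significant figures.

t_c = [1/(k_2−k_1)] ln[(k_2/k_1)(1 − D₀(k_2−k_1)/(k_1 L₀))]
= [1/(1.98−0.174)] ln[(1.98/0.174)(1 − 0.651×1.806/(0.174×12.7))]
= (1/1.806) ln[11.38 × 0.4680] = 0.5537 × ln(5.325) = 0.5537 × 1.672 = 0.9260 d.
L(t_c) = L₀ e^(−k_1 t_c) = 12.7 × 0.8512 = 10.81 mg/L, and at the critical point k_2 D_c = k_1 L, so D_c = (0.174/1.98) × 10.81 = 0.9500 mg/L.
Minimum DO = C_s − D_c = 10.2 − 0.9500 = 9.250 mg/L.
x_c = v t_c = 0.204 m/s × 0.9260 d × 86400 s/d = 16320 m ≈ 16.3 km.

t_c ≈ 0.926 d; D_c ≈ 0.950 mg/L; min DO ≈ 9.25 mg/L; x_c ≈ 16.3 km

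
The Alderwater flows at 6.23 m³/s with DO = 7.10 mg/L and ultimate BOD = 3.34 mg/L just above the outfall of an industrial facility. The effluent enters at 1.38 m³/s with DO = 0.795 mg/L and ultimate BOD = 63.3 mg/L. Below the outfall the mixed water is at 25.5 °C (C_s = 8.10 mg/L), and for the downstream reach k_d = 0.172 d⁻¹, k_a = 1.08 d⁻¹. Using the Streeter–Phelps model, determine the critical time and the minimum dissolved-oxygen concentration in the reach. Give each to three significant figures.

Mixed DO = (6.23×7.10 + 1.38×0.795)/(6.23+1.38) = 45.33/7.610 = 5.957 mg/L.
Mixed L₀ = (6.23×3.34 + 1.38×63.3)/(7.610) = 108.2/7.610 = 14.21 mg/L.
Initial deficit D₀ = C_s − DO₀ = 8.10 − 5.957 = 2.143 mg/L.
t_c = (1/0.9080) ln[(1.08/0.172)(1 − 2.143×0.9080/(0.172×14.21))] = 1.101 × ln(1.280) = 0.2722 d.
D_c = (0.172/1.08) × 14.21 × e^(−0.172×0.2722) = 0.1593 × 14.21 × 0.9543 = 2.160 mg/L.
Minimum DO = 8.10 − 2.160 = 5.940 mg/L.

t_c ≈ 0.272 d; minimum DO ≈ 5.94 mg/L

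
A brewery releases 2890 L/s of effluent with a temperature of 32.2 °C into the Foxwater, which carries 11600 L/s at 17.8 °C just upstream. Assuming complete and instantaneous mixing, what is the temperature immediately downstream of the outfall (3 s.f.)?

20.7 °C

Flow-weighted mixing: C = (Q_r C_r + Q_w C_w)/(Q_r + Q_w)
= (11600×17.8 + 2890×32.2)/(11600 + 2890) = 299500/14490 = 20.67 °C.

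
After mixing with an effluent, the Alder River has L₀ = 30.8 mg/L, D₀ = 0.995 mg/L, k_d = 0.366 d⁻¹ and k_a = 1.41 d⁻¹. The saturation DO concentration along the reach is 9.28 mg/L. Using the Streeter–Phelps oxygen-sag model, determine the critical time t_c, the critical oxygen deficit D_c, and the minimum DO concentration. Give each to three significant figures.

t_c ≈ 1.20 d; D_c ≈ 5.15 mg/L; min DO ≈ 4.13 mg/L

With k_a/k_d = 3.852 and 1 − D₀(k_a−k_d)/(k_d L₀) = 0.9079,
t_c = ln(3.852 × 0.9079) / (1.41 − 0.366) = ln(3.497) / 1.044 = 1.252/1.044 = 1.199 d.
D_c = (k_d/k_a) L₀ e^(−k_d t_c) = (0.366/1.41) × 30.8 × e^(−0.366×1.199) = 0.2596 × 30.8 × 0.6447 = 5.155 mg/L.
Minimum DO = C_s − D_c = 9.28 − 5.155 = 4.125 mg/L.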